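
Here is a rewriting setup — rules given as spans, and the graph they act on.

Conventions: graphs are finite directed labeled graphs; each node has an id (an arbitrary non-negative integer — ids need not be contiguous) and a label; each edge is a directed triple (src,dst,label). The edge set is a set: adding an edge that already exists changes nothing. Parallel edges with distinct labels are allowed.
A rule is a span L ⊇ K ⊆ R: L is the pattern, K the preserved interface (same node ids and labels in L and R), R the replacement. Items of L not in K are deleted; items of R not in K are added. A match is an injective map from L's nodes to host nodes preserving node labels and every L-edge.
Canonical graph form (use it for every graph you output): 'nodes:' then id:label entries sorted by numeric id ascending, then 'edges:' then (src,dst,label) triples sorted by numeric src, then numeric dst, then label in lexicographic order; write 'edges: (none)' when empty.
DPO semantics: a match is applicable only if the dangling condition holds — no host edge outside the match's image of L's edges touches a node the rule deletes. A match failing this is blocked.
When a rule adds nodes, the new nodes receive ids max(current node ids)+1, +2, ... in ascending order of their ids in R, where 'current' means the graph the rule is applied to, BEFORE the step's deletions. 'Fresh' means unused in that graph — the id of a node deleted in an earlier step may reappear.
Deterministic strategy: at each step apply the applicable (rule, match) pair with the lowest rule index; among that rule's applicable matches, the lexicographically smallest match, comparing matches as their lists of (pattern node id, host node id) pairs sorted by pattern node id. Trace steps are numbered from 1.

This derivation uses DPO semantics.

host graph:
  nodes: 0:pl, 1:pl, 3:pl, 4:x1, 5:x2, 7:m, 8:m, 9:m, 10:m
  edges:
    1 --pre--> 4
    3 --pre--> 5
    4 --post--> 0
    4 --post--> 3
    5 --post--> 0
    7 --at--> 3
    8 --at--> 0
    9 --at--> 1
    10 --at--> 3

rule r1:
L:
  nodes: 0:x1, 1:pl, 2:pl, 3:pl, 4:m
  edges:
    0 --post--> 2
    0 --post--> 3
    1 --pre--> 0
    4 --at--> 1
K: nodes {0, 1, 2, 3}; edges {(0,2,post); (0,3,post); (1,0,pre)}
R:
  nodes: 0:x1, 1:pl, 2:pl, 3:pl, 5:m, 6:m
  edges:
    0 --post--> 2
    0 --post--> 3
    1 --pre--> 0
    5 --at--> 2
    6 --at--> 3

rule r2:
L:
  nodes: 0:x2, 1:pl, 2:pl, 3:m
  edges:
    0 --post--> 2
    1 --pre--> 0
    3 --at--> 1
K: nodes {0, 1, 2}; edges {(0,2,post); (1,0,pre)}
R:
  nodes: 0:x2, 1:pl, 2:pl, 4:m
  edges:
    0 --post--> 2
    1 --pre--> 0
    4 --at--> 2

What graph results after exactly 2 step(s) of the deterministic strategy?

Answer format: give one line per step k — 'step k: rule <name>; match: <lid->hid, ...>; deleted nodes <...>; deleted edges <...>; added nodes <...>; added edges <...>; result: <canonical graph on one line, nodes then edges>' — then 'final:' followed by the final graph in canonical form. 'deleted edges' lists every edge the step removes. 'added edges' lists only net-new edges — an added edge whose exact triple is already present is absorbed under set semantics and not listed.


step 1: rule r1; match: 0->4, 1->1, 2->0, 3->3, 4->9; deleted nodes 9; deleted edges (9,1,at); added nodes 11, 12; added edges (11,0,at); (12,3,at); result: nodes: 0:pl, 1:pl, 3:pl, 4:x1, 5:x2, 7:m, 8:m, 10:m, 11:m, 12:m edges: (1,4,pre); (3,5,pre); (4,0,post); (4,3,post); (5,0,post); (7,3,at); (8,0,at); (10,3,at); (11,0,at); (12,3,at)
step 2: rule r2; match: 0->5, 1->3, 2->0, 3->7; deleted nodes 7; deleted edges (7,3,at); added nodes 13; added edges (13,0,at); result: nodes: 0:pl, 1:pl, 3:pl, 4:x1, 5:x2, 8:m, 10:m, 11:m, 12:m, 13:m edges: (1,4,pre); (3,5,pre); (4,0,post); (4,3,post); (5,0,post); (8,0,at); (10,3,at); (11,0,at); (12,3,at); (13,0,at)
final:
nodes: 0:pl, 1:pl, 3:pl, 4:x1, 5:x2, 8:m, 10:m, 11:m, 12:m, 13:m
edges: (1,4,pre); (3,5,pre); (4,0,post); (4,3,post); (5,0,post); (8,0,at); (10,3,at); (11,0,at); (12,3,at); (13,0,at)


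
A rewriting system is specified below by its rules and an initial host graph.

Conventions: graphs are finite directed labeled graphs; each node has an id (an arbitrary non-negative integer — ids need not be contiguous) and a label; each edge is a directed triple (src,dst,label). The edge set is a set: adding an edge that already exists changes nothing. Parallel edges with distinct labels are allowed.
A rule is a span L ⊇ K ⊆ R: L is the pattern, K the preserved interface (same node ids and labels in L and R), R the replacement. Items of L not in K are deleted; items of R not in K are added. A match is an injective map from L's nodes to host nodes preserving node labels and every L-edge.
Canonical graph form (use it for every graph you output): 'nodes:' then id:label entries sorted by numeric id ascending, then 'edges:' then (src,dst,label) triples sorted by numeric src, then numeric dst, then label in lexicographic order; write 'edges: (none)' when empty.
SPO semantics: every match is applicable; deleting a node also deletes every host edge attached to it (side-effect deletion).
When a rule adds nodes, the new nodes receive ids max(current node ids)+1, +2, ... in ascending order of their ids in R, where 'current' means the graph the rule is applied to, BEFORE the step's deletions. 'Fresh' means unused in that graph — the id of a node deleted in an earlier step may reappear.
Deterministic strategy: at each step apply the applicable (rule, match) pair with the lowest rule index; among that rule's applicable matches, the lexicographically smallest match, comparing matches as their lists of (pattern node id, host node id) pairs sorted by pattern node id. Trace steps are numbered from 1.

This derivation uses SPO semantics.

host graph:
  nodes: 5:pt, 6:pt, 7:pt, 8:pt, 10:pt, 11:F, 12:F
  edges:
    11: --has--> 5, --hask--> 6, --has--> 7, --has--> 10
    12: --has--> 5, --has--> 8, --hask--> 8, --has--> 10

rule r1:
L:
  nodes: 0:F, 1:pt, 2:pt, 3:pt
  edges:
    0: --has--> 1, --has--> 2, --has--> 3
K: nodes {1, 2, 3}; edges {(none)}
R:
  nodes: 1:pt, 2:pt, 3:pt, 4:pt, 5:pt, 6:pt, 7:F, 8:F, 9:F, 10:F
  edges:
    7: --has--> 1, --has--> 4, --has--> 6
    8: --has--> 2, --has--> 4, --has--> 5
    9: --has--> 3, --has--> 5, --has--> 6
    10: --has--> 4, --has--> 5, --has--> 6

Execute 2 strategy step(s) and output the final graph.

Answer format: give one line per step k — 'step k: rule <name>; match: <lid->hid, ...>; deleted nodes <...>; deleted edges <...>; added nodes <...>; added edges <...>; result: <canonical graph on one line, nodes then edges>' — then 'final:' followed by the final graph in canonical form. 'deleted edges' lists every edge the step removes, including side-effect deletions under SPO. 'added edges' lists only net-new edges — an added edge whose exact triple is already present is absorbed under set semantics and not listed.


step 1: rule r1; match: 0->11, 1->5, 2->7, 3->10; deleted nodes 11; deleted edges (11,5,has); (11,6,hask); (11,7,has); (11,10,has); added nodes 13, 14, 15, 16, 17, 18, 19; added edges (16,5,has); (16,13,has); (16,15,has); (17,7,has); (17,13,has); (17,14,has); (18,10,has); (18,14,has); (18,15,has); (19,13,has); (19,14,has); (19,15,has); result: nodes: 5:pt, 6:pt, 7:pt, 8:pt, 10:pt, 12:F, 13:pt, 14:pt, 15:pt, 16:F, 17:F, 18:F, 19:F edges: (12,5,has); (12,8,has); (12,8,hask); (12,10,has); (16,5,has); (16,13,has); (16,15,has); (17,7,has); (17,13,has); (17,14,has); (18,10,has); (18,14,has); (18,15,has); (19,13,has); (19,14,has); (19,15,has)
step 2: rule r1; match: 0->12, 1->5, 2->8, 3->10; deleted nodes 12; deleted edges (12,5,has); (12,8,has); (12,8,hask); (12,10,has); added nodes 20, 21, 22, 23, 24, 25, 26; added edges (23,5,has); (23,20,has); (23,22,has); (24,8,has); (24,20,has); (24,21,has); (25,10,has); (25,21,has); (25,22,has); (26,20,has); (26,21,has); (26,22,has); result: nodes: 5:pt, 6:pt, 7:pt, 8:pt, 10:pt, 13:pt, 14:pt, 15:pt, 16:F, 17:F, 18:F, 19:F, 20:pt, 21:pt, 22:pt, 23:F, 24:F, 25:F, 26:F edges: (16,5,has); (16,13,has); (16,15,has); (17,7,has); (17,13,has); (17,14,has); (18,10,has); (18,14,has); (18,15,has); (19,13,has); (19,14,has); (19,15,has); (23,5,has); (23,20,has); (23,22,has); (24,8,has); (24,20,has); (24,21,has); (25,10,has); (25,21,has); (25,22,has); (26,20,has); (26,21,has); (26,22,has)
final:
nodes: 5:pt, 6:pt, 7:pt, 8:pt, 10:pt, 13:pt, 14:pt, 15:pt, 16:F, 17:F, 18:F, 19:F, 20:pt, 21:pt, 22:pt, 23:F, 24:F, 25:F, 26:F
edges: (16,5,has); (16,13,has); (16,15,has); (17,7,has); (17,13,has); (17,14,has); (18,10,has); (18,14,has); (18,15,has); (19,13,has); (19,14,has); (19,15,has); (23,5,has); (23,20,has); (23,22,has); (24,8,has); (24,20,has); (24,21,has); (25,10,has); (25,21,has); (25,22,has); (26,20,has); (26,21,has); (26,22,has)


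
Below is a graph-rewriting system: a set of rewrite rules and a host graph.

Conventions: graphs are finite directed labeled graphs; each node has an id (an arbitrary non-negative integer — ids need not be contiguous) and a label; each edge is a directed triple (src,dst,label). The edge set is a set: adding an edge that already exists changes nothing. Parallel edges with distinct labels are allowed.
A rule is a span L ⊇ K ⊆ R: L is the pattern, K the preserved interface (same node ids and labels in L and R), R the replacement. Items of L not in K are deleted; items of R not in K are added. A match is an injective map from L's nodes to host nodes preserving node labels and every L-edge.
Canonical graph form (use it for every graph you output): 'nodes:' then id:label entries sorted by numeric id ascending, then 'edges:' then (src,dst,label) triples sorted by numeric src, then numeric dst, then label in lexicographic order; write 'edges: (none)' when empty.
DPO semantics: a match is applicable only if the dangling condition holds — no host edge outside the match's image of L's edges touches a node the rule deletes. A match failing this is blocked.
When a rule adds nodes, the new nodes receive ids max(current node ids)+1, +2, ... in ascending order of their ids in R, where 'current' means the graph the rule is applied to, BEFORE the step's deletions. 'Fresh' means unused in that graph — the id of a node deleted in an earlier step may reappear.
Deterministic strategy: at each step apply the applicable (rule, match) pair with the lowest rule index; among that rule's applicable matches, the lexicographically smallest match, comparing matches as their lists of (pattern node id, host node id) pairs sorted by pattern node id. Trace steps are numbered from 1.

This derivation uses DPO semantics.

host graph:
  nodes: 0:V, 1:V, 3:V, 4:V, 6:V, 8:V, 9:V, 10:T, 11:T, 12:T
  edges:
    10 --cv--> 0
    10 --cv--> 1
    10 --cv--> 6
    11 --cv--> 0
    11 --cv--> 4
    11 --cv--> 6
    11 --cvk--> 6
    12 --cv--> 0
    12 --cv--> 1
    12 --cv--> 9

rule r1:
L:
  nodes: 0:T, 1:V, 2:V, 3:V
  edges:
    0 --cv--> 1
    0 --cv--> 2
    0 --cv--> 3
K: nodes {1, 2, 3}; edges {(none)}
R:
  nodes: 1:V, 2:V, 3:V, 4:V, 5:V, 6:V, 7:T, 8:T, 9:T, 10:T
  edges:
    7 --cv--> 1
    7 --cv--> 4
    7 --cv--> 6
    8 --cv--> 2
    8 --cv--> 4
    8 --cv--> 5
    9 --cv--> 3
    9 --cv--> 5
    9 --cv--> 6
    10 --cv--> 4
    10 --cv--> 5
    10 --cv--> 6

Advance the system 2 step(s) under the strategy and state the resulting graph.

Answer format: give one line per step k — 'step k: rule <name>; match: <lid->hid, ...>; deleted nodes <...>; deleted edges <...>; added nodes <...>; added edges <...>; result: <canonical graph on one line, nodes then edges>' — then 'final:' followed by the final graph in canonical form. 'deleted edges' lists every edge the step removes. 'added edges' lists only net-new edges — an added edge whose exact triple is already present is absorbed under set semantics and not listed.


step 1: rule r1; match: 0->10, 1->0, 2->1, 3->6; deleted nodes 10; deleted edges (10,0,cv); (10,1,cv); (10,6,cv); added nodes 13, 14, 15, 16, 17, 18, 19; added edges (16,0,cv); (16,13,cv); (16,15,cv); (17,1,cv); (17,13,cv); (17,14,cv); (18,6,cv); (18,14,cv); (18,15,cv); (19,13,cv); (19,14,cv); (19,15,cv); result: nodes: 0:V, 1:V, 3:V, 4:V, 6:V, 8:V, 9:V, 11:T, 12:T, 13:V, 14:V, 15:V, 16:T, 17:T, 18:T, 19:T edges: (11,0,cv); (11,4,cv); (11,6,cv); (11,6,cvk); (12,0,cv); (12,1,cv); (12,9,cv); (16,0,cv); (16,13,cv); (16,15,cv); (17,1,cv); (17,13,cv); (17,14,cv); (18,6,cv); (18,14,cv); (18,15,cv); (19,13,cv); (19,14,cv); (19,15,cv)
step 2: rule r1; match: 0->12, 1->0, 2->1, 3->9; deleted nodes 12; deleted edges (12,0,cv); (12,1,cv); (12,9,cv); added nodes 20, 21, 22, 23, 24, 25, 26; added edges (23,0,cv); (23,20,cv); (23,22,cv); (24,1,cv); (24,20,cv); (24,21,cv); (25,9,cv); (25,21,cv); (25,22,cv); (26,20,cv); (26,21,cv); (26,22,cv); result: nodes: 0:V, 1:V, 3:V, 4:V, 6:V, 8:V, 9:V, 11:T, 13:V, 14:V, 15:V, 16:T, 17:T, 18:T, 19:T, 20:V, 21:V, 22:V, 23:T, 24:T, 25:T, 26:T edges: (11,0,cv); (11,4,cv); (11,6,cv); (11,6,cvk); (16,0,cv); (16,13,cv); (16,15,cv); (17,1,cv); (17,13,cv); (17,14,cv); (18,6,cv); (18,14,cv); (18,15,cv); (19,13,cv); (19,14,cv); (19,15,cv); (23,0,cv); (23,20,cv); (23,22,cv); (24,1,cv); (24,20,cv); (24,21,cv); (25,9,cv); (25,21,cv); (25,22,cv); (26,20,cv); (26,21,cv); (26,22,cv)
final:
nodes: 0:V, 1:V, 3:V, 4:V, 6:V, 8:V, 9:V, 11:T, 13:V, 14:V, 15:V, 16:T, 17:T, 18:T, 19:T, 20:V, 21:V, 22:V, 23:T, 24:T, 25:T, 26:T
edges: (11,0,cv); (11,4,cv); (11,6,cv); (11,6,cvk); (16,0,cv); (16,13,cv); (16,15,cv); (17,1,cv); (17,13,cv); (17,14,cv); (18,6,cv); (18,14,cv); (18,15,cv); (19,13,cv); (19,14,cv); (19,15,cv); (23,0,cv); (23,20,cv); (23,22,cv); (24,1,cv); (24,20,cv); (24,21,cv); (25,9,cv); (25,21,cv); (25,22,cv); (26,20,cv); (26,21,cv); (26,22,cv)


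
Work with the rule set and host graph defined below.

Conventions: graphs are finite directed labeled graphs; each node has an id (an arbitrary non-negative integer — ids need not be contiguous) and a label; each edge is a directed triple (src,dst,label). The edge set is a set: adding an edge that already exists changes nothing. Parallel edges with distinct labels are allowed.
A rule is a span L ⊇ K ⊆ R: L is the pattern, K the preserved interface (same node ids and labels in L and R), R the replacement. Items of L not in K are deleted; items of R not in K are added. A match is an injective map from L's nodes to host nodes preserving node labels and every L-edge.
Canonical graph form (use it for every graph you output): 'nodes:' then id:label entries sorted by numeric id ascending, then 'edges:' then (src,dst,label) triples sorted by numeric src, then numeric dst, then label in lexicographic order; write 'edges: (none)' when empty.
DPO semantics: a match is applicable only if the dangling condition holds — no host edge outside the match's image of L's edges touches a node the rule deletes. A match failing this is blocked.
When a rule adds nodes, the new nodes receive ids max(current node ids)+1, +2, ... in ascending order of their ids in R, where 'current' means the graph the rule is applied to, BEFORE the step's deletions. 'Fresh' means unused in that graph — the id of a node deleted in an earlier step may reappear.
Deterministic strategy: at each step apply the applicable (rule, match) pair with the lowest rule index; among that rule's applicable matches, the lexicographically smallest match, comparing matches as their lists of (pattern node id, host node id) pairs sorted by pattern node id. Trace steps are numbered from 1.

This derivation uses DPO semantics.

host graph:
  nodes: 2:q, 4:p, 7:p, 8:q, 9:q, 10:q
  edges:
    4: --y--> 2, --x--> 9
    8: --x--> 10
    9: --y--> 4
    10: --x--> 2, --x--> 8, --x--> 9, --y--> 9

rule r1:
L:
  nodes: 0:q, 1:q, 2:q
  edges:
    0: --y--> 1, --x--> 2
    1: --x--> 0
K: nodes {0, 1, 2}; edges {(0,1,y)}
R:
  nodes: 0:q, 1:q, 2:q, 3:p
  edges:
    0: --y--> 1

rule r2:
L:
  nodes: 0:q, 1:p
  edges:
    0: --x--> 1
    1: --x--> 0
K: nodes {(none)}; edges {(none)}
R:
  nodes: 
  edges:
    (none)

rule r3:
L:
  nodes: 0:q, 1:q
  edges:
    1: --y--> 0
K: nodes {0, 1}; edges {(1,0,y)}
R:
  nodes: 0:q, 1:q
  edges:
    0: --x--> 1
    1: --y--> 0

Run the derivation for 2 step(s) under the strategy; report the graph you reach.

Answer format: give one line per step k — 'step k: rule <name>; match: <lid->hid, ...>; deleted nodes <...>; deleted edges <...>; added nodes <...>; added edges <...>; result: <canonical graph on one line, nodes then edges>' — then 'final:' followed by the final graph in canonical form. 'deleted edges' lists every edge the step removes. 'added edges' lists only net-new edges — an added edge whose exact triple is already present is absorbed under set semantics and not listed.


step 1: rule r3; match: 0->9, 1->10; deleted nodes (none); deleted edges (none); added nodes (none); added edges (9,10,x); result: nodes: 2:q, 4:p, 7:p, 8:q, 9:q, 10:q edges: (4,2,y); (4,9,x); (8,10,x); (9,4,y); (9,10,x); (10,2,x); (10,8,x); (10,9,x); (10,9,y)
step 2: rule r1; match: 0->10, 1->9, 2->2; deleted nodes (none); deleted edges (9,10,x); (10,2,x); added nodes 11; added edges (none); result: nodes: 2:q, 4:p, 7:p, 8:q, 9:q, 10:q, 11:p edges: (4,2,y); (4,9,x); (8,10,x); (9,4,y); (10,8,x); (10,9,x); (10,9,y)
final:
nodes: 2:q, 4:p, 7:p, 8:q, 9:q, 10:q, 11:p
edges: (4,2,y); (4,9,x); (8,10,x); (9,4,y); (10,8,x); (10,9,x); (10,9,y)


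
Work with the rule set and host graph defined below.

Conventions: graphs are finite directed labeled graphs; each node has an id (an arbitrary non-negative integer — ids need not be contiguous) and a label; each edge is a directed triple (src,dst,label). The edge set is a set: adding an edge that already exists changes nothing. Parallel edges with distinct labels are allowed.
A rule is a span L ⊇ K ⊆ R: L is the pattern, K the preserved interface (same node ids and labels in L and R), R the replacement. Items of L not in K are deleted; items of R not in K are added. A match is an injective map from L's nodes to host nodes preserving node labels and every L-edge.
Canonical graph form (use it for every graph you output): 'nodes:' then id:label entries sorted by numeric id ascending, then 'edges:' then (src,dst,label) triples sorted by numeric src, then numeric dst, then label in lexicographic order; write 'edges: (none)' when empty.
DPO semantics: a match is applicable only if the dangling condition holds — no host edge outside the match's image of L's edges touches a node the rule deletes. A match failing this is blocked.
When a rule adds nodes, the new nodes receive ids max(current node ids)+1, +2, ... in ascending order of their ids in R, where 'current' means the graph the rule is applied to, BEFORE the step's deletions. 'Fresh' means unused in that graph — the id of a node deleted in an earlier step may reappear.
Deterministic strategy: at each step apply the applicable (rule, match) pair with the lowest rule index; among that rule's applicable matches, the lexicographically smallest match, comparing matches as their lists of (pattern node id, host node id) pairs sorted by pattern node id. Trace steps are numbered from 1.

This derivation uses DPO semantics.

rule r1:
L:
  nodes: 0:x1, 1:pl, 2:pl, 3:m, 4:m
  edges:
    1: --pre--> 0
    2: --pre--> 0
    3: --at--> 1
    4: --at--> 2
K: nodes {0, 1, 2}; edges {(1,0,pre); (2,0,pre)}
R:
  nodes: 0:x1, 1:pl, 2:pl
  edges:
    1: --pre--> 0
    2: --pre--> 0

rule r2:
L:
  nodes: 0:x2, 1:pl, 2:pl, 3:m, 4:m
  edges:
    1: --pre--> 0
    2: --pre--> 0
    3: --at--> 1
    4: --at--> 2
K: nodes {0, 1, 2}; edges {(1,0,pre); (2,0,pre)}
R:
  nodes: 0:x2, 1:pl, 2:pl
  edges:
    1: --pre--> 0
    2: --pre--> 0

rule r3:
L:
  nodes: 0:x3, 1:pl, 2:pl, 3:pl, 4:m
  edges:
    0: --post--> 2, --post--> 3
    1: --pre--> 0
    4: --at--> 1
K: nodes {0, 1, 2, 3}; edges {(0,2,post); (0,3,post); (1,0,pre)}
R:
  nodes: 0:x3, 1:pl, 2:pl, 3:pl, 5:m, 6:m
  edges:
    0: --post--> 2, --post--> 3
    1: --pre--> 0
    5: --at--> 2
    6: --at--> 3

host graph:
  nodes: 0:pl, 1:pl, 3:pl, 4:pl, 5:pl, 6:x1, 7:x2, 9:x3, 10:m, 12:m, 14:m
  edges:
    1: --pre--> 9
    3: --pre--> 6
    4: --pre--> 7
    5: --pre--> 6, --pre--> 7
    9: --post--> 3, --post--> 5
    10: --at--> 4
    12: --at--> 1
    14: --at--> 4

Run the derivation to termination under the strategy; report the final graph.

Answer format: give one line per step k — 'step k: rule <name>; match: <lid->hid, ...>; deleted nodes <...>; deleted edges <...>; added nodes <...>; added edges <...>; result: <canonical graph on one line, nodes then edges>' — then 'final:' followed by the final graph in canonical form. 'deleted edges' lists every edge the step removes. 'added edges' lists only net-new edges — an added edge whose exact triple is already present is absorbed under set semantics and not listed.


step 1: rule r3; match: 0->9, 1->1, 2->3, 3->5, 4->12; deleted nodes 12; deleted edges (12,1,at); added nodes 15, 16; added edges (15,3,at); (16,5,at); result: nodes: 0:pl, 1:pl, 3:pl, 4:pl, 5:pl, 6:x1, 7:x2, 9:x3, 10:m, 14:m, 15:m, 16:m edges: (1,9,pre); (3,6,pre); (4,7,pre); (5,6,pre); (5,7,pre); (9,3,post); (9,5,post); (10,4,at); (14,4,at); (15,3,at); (16,5,at)
step 2: rule r1; match: 0->6, 1->3, 2->5, 3->15, 4->16; deleted nodes 15, 16; deleted edges (15,3,at); (16,5,at); added nodes (none); added edges (none); result: nodes: 0:pl, 1:pl, 3:pl, 4:pl, 5:pl, 6:x1, 7:x2, 9:x3, 10:m, 14:m edges: (1,9,pre); (3,6,pre); (4,7,pre); (5,6,pre); (5,7,pre); (9,3,post); (9,5,post); (10,4,at); (14,4,at)
final:
nodes: 0:pl, 1:pl, 3:pl, 4:pl, 5:pl, 6:x1, 7:x2, 9:x3, 10:m, 14:m
edges: (1,9,pre); (3,6,pre); (4,7,pre); (5,6,pre); (5,7,pre); (9,3,post); (9,5,post); (10,4,at); (14,4,at)


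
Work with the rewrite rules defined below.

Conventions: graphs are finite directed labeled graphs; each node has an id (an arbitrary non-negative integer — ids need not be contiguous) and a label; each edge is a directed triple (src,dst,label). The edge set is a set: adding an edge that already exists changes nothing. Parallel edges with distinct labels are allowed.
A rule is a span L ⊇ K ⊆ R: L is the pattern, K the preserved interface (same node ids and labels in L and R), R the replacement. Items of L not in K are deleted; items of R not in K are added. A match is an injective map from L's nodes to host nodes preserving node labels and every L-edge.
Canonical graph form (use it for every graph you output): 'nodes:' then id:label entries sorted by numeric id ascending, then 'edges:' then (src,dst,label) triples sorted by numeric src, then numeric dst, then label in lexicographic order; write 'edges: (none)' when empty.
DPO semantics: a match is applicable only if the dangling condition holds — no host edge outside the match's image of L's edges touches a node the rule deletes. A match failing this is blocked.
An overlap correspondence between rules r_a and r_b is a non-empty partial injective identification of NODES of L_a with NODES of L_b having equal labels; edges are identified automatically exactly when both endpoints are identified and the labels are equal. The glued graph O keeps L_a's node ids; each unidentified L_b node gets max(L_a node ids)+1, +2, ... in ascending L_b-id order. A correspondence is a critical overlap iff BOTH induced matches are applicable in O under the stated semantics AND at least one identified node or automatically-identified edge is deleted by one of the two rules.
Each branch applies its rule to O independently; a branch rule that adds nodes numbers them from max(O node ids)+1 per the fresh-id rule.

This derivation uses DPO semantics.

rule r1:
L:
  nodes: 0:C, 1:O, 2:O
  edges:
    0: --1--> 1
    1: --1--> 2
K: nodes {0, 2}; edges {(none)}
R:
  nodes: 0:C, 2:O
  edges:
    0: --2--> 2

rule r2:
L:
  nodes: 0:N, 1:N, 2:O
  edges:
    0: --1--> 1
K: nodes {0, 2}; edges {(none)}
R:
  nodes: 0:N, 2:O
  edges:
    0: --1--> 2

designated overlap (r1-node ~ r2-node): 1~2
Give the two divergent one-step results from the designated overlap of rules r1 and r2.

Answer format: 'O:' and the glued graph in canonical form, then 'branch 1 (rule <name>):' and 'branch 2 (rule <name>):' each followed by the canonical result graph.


O:
nodes: 0:C, 1:O, 2:O, 3:N, 4:N
edges: (0,1,1); (1,2,1); (3,4,1)
branch 1 (rule r1):
nodes: 0:C, 2:O, 3:N, 4:N
edges: (0,2,2); (3,4,1)
branch 2 (rule r2):
nodes: 0:C, 1:O, 2:O, 3:N
edges: (0,1,1); (1,2,1); (3,1,1)


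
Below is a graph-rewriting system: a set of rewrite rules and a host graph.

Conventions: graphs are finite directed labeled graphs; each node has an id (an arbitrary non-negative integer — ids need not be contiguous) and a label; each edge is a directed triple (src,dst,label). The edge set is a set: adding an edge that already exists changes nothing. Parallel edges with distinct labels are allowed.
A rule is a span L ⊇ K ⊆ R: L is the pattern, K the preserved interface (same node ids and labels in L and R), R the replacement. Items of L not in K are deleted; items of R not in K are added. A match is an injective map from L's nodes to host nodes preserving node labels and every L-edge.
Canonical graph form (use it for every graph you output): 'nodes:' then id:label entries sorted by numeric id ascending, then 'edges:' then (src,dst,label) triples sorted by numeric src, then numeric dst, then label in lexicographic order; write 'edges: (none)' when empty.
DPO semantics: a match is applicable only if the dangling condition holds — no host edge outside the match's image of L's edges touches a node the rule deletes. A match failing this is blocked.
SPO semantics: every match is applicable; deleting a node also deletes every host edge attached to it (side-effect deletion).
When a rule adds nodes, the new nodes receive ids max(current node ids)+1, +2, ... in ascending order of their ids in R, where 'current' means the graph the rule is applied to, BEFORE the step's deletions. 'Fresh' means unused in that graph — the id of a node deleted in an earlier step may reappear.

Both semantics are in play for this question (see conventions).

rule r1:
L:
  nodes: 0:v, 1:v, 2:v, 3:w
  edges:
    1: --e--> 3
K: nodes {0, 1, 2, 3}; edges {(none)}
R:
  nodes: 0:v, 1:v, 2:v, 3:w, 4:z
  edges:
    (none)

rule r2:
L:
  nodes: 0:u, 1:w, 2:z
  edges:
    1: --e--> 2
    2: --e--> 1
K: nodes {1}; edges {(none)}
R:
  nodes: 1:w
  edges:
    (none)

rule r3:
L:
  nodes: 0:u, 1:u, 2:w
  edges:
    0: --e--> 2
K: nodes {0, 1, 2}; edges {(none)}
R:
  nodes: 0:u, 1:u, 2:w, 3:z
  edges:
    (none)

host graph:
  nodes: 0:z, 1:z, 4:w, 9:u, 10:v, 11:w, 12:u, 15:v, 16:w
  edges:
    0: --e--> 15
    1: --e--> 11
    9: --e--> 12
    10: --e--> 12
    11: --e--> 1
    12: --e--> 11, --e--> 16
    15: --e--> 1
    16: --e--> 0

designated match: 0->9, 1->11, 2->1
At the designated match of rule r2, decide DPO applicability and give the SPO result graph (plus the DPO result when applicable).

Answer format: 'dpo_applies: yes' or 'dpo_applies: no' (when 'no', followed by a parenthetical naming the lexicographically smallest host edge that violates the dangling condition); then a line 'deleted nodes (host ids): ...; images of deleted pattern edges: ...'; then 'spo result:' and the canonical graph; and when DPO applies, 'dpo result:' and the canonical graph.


dpo_applies: no
(the rule deletes node 9, which keeps host edge (9,12,e) outside the match image — the dangling condition fails, DPO blocks; SPO proceeds and side-deletes such edges)
deleted nodes (host ids): 1, 9; images of deleted pattern edges: (1,11,e); (11,1,e)
spo result:
nodes: 0:z, 4:w, 10:v, 11:w, 12:u, 15:v, 16:w
edges: (0,15,e); (10,12,e); (12,11,e); (12,16,e); (16,0,e)


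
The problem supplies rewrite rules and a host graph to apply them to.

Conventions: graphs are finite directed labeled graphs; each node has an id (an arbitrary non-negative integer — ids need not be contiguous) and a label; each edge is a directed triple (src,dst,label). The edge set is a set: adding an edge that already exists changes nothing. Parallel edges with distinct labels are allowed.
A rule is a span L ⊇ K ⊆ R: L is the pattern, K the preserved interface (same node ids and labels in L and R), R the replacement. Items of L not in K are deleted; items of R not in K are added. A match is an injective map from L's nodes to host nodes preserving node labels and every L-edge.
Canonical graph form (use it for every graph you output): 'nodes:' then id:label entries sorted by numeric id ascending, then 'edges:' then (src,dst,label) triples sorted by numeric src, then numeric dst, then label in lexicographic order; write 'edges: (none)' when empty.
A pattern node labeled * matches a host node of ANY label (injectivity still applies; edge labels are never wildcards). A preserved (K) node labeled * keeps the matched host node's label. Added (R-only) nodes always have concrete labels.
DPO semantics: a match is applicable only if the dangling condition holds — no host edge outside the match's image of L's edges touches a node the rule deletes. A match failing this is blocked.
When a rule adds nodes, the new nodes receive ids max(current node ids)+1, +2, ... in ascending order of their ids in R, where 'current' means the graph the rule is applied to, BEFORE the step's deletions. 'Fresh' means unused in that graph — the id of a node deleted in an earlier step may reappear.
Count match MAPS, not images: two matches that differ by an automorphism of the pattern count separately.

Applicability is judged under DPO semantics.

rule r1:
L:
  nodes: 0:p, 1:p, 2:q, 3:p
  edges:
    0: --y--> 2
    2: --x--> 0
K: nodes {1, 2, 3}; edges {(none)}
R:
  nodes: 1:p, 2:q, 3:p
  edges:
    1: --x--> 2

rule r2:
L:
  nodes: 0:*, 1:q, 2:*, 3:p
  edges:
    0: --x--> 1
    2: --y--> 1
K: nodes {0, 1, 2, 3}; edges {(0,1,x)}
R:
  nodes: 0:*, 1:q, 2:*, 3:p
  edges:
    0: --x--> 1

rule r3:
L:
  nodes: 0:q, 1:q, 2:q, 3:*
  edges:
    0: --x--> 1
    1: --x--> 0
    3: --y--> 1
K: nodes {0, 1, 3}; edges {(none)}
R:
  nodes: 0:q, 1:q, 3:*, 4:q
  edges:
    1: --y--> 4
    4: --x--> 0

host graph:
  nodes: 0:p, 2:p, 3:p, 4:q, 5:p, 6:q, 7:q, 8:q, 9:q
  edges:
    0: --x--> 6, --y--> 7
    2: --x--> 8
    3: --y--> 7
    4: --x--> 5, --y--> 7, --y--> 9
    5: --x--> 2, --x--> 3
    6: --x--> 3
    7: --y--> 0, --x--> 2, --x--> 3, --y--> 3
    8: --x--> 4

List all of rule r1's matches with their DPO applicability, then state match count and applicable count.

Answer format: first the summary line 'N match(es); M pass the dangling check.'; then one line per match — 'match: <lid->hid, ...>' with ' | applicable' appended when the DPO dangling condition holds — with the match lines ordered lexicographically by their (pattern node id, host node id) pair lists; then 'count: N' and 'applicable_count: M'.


6 match(es); 0 pass the dangling check.
match: 0->3, 1->0, 2->7, 3->2
match: 0->3, 1->0, 2->7, 3->5
match: 0->3, 1->2, 2->7, 3->0
match: 0->3, 1->2, 2->7, 3->5
match: 0->3, 1->5, 2->7, 3->0
match: 0->3, 1->5, 2->7, 3->2
count: 6
applicable_count: 0


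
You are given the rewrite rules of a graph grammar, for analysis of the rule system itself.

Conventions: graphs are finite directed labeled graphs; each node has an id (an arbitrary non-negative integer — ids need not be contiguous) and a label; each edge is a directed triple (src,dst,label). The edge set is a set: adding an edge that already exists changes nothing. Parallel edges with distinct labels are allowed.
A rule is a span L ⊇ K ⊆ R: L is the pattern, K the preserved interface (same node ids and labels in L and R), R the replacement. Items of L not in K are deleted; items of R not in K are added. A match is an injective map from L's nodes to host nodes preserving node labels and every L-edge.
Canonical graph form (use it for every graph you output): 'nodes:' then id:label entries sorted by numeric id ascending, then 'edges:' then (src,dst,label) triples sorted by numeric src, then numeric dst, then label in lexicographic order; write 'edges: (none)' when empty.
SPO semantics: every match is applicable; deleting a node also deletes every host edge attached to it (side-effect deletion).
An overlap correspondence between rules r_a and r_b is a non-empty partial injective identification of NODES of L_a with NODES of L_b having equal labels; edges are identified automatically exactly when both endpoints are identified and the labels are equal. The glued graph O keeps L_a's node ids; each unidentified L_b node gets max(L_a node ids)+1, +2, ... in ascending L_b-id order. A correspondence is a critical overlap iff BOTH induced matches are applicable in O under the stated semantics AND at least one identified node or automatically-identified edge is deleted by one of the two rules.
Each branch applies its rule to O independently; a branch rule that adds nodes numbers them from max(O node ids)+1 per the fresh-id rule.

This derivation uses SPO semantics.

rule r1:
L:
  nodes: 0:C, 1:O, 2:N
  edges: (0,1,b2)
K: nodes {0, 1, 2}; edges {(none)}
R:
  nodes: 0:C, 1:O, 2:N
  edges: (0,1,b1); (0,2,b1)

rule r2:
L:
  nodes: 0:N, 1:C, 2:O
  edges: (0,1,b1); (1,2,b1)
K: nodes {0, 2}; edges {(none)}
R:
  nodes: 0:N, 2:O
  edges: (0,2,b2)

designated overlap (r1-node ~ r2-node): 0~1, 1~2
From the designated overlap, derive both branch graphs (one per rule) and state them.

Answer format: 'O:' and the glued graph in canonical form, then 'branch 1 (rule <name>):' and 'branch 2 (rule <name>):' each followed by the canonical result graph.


O:
nodes: 0:C, 1:O, 2:N, 3:N
edges: (0,1,b1); (0,1,b2); (3,0,b1)
branch 1 (rule r1):
nodes: 0:C, 1:O, 2:N, 3:N
edges: (0,1,b1); (0,2,b1); (3,0,b1)
branch 2 (rule r2):
nodes: 1:O, 2:N, 3:N
edges: (3,1,b2)


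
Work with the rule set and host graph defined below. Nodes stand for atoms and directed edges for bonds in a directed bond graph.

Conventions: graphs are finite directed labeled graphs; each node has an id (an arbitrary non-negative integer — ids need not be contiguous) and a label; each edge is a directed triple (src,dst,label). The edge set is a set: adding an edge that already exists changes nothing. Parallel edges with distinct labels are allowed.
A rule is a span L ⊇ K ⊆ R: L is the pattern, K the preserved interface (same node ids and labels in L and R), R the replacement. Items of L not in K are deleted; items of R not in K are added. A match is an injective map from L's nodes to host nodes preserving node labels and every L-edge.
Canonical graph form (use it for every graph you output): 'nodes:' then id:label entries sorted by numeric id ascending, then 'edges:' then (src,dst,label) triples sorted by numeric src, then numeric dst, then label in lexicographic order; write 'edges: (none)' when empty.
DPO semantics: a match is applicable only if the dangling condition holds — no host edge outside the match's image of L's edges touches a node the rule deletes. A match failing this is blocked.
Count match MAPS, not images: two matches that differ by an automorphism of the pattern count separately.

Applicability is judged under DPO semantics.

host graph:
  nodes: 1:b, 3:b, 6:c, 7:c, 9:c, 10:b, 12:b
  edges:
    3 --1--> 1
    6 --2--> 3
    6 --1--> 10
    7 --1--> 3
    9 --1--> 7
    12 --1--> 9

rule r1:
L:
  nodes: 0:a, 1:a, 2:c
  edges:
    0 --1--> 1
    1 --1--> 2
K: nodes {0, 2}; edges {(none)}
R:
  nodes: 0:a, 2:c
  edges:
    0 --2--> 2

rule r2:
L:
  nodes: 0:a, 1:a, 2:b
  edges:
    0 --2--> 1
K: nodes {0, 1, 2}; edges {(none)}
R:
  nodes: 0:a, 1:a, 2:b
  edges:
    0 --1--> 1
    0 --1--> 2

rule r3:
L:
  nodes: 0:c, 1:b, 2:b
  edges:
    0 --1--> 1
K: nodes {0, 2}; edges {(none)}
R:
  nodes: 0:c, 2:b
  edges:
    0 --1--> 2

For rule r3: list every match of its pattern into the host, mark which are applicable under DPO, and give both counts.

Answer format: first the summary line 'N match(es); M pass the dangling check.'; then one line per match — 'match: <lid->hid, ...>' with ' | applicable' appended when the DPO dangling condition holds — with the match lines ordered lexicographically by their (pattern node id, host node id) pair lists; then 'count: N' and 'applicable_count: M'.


6 match(es); 3 pass the dangling check.
match: 0->6, 1->10, 2->1 | applicable
match: 0->6, 1->10, 2->3 | applicable
match: 0->6, 1->10, 2->12 | applicable
match: 0->7, 1->3, 2->1
match: 0->7, 1->3, 2->10
match: 0->7, 1->3, 2->12
count: 6
applicable_count: 3


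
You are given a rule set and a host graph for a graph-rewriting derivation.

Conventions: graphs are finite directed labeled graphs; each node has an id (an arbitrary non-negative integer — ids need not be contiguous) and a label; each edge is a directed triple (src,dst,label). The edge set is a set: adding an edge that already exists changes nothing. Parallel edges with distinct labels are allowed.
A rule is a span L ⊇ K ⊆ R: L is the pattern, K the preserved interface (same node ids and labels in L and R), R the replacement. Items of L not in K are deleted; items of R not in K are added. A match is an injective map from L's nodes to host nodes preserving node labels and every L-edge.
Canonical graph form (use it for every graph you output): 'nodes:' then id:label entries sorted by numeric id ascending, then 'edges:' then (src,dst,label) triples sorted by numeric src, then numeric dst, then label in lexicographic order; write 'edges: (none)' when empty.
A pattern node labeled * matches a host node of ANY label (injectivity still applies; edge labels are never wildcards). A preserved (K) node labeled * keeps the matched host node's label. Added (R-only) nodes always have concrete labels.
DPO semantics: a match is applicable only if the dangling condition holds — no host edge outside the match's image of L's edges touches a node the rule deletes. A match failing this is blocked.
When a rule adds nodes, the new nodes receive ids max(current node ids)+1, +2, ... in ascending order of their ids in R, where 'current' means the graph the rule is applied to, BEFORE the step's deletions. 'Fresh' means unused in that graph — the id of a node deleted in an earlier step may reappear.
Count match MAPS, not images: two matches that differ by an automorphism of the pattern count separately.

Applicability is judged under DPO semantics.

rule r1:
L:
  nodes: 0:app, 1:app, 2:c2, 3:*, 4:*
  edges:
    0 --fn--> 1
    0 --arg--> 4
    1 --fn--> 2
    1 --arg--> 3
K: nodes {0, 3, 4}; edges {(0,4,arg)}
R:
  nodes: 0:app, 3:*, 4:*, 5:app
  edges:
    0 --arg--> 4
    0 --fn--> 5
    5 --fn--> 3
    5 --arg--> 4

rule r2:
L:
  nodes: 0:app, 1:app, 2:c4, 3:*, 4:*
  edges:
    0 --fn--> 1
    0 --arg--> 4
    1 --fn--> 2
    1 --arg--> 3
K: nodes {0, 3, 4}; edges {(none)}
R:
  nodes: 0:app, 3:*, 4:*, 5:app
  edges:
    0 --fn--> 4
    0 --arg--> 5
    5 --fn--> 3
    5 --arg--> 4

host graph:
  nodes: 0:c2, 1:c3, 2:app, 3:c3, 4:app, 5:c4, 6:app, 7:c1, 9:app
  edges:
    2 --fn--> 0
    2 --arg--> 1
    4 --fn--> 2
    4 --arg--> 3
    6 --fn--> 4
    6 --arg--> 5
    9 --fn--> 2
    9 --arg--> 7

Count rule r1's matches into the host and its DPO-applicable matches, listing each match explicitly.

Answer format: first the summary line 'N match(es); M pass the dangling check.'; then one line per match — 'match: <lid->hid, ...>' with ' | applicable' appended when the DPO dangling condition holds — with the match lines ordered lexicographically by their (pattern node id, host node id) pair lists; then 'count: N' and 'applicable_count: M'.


2 match(es); 0 pass the dangling check.
match: 0->4, 1->2, 2->0, 3->1, 4->3
match: 0->9, 1->2, 2->0, 3->1, 4->7
count: 2
applicable_count: 0


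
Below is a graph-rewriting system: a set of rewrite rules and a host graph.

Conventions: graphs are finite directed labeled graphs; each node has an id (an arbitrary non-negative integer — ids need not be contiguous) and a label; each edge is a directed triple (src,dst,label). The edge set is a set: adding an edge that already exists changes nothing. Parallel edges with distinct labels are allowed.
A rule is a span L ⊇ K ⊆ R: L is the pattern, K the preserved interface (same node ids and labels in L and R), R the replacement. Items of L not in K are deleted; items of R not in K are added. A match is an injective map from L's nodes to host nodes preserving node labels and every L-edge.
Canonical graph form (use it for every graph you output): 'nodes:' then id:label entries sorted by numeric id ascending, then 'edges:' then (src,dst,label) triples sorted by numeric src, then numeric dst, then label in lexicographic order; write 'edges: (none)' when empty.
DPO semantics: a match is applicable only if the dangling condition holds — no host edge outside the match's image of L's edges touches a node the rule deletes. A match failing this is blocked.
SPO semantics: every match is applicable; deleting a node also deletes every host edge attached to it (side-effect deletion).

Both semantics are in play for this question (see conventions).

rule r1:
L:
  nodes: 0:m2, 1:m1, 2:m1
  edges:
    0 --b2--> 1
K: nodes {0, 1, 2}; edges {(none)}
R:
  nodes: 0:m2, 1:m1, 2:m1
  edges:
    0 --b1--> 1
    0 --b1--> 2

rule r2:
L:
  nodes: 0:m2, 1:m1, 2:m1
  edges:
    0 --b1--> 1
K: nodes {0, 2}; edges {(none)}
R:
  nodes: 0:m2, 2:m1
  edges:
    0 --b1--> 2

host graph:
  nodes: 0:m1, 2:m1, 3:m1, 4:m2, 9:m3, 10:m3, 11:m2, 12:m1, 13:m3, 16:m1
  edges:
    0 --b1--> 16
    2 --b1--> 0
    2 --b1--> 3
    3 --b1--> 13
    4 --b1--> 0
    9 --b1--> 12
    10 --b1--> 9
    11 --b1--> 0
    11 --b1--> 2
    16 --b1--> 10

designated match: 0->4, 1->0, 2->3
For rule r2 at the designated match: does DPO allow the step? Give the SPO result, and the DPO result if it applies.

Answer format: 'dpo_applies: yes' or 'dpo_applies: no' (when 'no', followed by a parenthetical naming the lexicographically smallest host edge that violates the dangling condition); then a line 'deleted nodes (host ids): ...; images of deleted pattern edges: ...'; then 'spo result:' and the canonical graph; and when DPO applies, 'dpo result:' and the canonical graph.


dpo_applies: no
(the rule deletes node 0, which keeps host edge (0,16,b1) outside the match image — the dangling condition fails, DPO blocks; SPO proceeds and side-deletes such edges)
deleted nodes (host ids): 0; images of deleted pattern edges: (4,0,b1)
spo result:
nodes: 2:m1, 3:m1, 4:m2, 9:m3, 10:m3, 11:m2, 12:m1, 13:m3, 16:m1
edges: (2,3,b1); (3,13,b1); (4,3,b1); (9,12,b1); (10,9,b1); (11,2,b1); (16,10,b1)
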